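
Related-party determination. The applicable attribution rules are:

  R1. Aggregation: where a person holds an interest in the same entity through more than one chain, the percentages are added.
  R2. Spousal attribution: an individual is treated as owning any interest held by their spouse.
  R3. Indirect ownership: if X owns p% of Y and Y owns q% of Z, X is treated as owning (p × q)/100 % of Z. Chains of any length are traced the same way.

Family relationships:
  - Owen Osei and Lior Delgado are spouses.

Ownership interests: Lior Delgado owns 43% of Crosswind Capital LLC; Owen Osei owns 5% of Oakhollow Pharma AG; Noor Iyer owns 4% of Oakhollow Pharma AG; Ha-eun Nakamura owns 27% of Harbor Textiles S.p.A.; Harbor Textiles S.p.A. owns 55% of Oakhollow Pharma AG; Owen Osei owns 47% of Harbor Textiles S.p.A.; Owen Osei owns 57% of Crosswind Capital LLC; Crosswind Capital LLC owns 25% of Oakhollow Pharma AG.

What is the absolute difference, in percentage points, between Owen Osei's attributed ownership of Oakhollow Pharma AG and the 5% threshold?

50.85

By spousal attribution (R2), Owen Osei is treated as also owning Lior Delgado's interest in Crosswind Capital LLC, giving 57% + 43% = 100%.
Chain via Crosswind Capital LLC (R3): 100% × 25% = 25% of Oakhollow Pharma AG.
Chain via Harbor Textiles S.p.A. (R3): 47% × 55% = 25.85% of Oakhollow Pharma AG.
Direct interest in Oakhollow Pharma AG: 5%.
Aggregating (R1): 25% + 25.85% + 5% = 55.85%.
55.85% exceeds the 5% threshold by 50.85 percentage points.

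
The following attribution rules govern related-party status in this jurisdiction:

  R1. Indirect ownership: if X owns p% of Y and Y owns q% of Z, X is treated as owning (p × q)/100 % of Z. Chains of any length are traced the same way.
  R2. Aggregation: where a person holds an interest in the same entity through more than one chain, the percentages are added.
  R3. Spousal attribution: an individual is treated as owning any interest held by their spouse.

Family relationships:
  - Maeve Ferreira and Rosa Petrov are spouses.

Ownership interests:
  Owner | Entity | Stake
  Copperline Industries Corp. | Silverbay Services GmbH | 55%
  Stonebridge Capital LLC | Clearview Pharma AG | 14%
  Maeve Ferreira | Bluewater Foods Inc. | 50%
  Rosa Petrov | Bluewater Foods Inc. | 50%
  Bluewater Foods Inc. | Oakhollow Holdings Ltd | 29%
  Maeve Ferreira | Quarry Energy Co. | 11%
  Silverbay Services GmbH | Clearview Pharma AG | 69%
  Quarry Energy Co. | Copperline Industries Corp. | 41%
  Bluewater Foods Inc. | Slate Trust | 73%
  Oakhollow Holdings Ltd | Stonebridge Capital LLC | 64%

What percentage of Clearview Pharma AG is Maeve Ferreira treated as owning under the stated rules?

By spousal attribution (R3), Maeve Ferreira is treated as also owning Rosa Petrov's interest in Bluewater Foods Inc, giving 50% + 50% = 100%.
Chain via Bluewater Foods Inc. → Oakhollow Holdings Ltd → Stonebridge Capital LLC (R1): 100% × 29% × 64% × 14% = 2.5984% of Clearview Pharma AG.
Chain via Quarry Energy Co. → Copperline Industries Corp. → Silverbay Services GmbH (R1): 11% × 41% × 55% × 69% = 1.711545% of Clearview Pharma AG.
Aggregating (R2): 2.5984% + 1.711545% = 4.309945%.

4.309945%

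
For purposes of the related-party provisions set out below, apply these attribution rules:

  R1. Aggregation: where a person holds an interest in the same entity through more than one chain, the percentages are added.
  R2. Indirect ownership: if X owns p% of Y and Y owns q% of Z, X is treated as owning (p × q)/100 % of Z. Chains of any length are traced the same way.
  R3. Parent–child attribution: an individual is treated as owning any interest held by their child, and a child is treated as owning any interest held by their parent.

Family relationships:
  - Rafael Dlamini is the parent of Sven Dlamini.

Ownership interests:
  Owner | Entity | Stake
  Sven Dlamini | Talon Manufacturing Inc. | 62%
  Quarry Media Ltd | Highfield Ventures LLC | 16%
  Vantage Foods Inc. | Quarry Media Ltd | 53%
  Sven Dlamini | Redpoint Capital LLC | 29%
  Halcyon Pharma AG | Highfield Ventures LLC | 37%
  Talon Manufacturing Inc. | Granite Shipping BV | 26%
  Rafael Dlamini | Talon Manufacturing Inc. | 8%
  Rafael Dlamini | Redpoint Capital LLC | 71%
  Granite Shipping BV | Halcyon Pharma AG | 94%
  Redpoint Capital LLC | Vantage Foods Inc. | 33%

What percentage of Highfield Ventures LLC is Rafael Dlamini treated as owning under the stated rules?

9.12836%

By parent–child attribution (R3), Rafael Dlamini is treated as also owning Sven Dlamini's interest in Talon Manufacturing Inc, giving 8% + 62% = 70%.
By parent–child attribution (R3), Rafael Dlamini is treated as also owning Sven Dlamini's interest in Redpoint Capital LLC, giving 71% + 29% = 100%.
Chain via Talon Manufacturing Inc. → Granite Shipping BV → Halcyon Pharma AG (R2): 70% × 26% × 94% × 37% = 6.32996% of Highfield Ventures LLC.
Chain via Redpoint Capital LLC → Vantage Foods Inc. → Quarry Media Ltd (R2): 100% × 33% × 53% × 16% = 2.7984% of Highfield Ventures LLC.
Aggregating (R1): 6.32996% + 2.7984% = 9.12836%.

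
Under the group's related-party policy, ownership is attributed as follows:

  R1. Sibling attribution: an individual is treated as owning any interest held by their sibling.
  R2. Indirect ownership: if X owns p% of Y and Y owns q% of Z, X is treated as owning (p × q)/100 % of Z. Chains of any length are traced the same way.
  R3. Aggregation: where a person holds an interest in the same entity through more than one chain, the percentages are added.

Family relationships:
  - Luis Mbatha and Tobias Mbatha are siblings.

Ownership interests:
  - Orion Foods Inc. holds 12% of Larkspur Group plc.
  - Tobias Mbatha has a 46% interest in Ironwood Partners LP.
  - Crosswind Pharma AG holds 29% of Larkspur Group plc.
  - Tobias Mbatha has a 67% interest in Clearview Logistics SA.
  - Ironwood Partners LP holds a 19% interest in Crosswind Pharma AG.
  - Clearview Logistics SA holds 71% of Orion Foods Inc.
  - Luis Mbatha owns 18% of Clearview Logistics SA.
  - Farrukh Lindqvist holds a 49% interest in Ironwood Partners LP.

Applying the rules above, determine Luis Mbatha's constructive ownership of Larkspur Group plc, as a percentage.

By sibling attribution (R1), Luis Mbatha is treated as also owning Tobias Mbatha's interest in Clearview Logistics SA, giving 18% + 67% = 85%.
By sibling attribution (R1), Luis Mbatha is treated as owning Tobias Mbatha's 46% interest in Ironwood Partners LP.
Chain via Clearview Logistics SA → Orion Foods Inc. (R2): 85% × 71% × 12% = 7.242% of Larkspur Group plc.
Chain via Ironwood Partners LP → Crosswind Pharma AG (R2): 46% × 19% × 29% = 2.5346% of Larkspur Group plc.
Aggregating (R3): 7.242% + 2.5346% = 9.7766%.

9.7766%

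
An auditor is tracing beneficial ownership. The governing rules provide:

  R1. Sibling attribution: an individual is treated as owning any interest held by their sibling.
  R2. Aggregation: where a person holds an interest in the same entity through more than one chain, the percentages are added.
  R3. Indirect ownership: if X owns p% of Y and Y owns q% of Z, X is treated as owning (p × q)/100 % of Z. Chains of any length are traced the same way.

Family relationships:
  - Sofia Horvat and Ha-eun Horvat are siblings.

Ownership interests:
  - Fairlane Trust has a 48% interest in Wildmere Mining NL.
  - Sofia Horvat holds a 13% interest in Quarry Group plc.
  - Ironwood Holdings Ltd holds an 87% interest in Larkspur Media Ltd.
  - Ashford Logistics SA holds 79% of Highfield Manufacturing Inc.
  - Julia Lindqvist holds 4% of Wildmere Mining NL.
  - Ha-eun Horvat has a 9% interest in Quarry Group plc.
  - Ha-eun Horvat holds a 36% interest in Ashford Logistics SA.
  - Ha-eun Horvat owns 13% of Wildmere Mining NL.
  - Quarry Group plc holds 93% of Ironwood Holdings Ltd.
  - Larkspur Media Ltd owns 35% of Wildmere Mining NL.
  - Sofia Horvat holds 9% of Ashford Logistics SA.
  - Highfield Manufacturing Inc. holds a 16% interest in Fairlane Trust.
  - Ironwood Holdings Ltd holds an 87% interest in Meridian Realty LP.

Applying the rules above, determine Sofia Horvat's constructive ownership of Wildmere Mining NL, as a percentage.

By sibling attribution (R1), Sofia Horvat is treated as also owning Ha-eun Horvat's interest in Ashford Logistics SA, giving 9% + 36% = 45%.
By sibling attribution (R1), Sofia Horvat is treated as also owning Ha-eun Horvat's interest in Quarry Group plc, giving 13% + 9% = 22%.
By sibling attribution (R1), Sofia Horvat is treated as owning Ha-eun Horvat's 13% interest in Wildmere Mining NL.
Chain via Ashford Logistics SA → Highfield Manufacturing Inc. → Fairlane Trust (R3): 45% × 79% × 16% × 48% = 2.73024% of Wildmere Mining NL.
Chain via Quarry Group plc → Ironwood Holdings Ltd → Larkspur Media Ltd (R3): 22% × 93% × 87% × 35% = 6.23007% of Wildmere Mining NL.
Direct interest in Wildmere Mining NL: 13%.
Aggregating (R2): 2.73024% + 6.23007% + 13% = 21.96031%.

21.96031%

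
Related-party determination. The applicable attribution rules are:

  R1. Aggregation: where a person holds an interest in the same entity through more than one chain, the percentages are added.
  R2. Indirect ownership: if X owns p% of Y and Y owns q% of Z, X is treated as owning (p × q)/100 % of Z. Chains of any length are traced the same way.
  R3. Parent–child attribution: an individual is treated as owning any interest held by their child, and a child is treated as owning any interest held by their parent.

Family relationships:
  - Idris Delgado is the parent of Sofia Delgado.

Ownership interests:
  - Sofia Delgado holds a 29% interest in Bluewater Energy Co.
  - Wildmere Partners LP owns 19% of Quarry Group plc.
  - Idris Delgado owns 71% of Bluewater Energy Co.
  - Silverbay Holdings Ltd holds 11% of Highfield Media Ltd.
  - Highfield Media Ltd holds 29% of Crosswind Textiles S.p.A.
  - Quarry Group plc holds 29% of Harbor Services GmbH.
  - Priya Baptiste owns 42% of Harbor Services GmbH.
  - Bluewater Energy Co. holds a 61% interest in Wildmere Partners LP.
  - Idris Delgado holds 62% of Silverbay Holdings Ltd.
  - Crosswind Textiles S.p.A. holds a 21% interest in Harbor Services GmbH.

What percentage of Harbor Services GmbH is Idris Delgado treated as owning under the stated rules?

By parent–child attribution (R3), Idris Delgado is treated as also owning Sofia Delgado's interest in Bluewater Energy Co, giving 71% + 29% = 100%.
Chain via Silverbay Holdings Ltd → Highfield Media Ltd → Crosswind Textiles S.p.A. (R2): 62% × 11% × 29% × 21% = 0.415338% of Harbor Services GmbH.
Chain via Bluewater Energy Co. → Wildmere Partners LP → Quarry Group plc (R2): 100% × 61% × 19% × 29% = 3.3611% of Harbor Services GmbH.
Aggregating (R1): 0.415338% + 3.3611% = 3.776438%.

3.776438%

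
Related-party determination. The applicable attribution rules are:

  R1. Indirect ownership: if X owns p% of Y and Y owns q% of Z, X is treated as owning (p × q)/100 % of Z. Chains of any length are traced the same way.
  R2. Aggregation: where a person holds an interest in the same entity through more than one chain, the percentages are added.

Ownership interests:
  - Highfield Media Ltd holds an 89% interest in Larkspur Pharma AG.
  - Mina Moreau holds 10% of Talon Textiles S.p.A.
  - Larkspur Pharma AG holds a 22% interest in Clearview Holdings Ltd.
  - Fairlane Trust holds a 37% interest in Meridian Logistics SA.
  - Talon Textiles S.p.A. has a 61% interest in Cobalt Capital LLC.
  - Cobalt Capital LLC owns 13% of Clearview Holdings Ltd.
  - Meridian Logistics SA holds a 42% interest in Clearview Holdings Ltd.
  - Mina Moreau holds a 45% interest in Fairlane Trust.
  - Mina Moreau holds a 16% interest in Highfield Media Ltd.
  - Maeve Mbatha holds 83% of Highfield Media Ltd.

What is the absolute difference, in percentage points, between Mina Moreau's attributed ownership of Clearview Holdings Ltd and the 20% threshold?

9.0812

Chain via Talon Textiles S.p.A. → Cobalt Capital LLC (R1): 10% × 61% × 13% = 0.793% of Clearview Holdings Ltd.
Chain via Highfield Media Ltd → Larkspur Pharma AG (R1): 16% × 89% × 22% = 3.1328% of Clearview Holdings Ltd.
Chain via Fairlane Trust → Meridian Logistics SA (R1): 45% × 37% × 42% = 6.993% of Clearview Holdings Ltd.
Aggregating (R2): 0.793% + 3.1328% + 6.993% = 10.9188%.
10.9188% falls short of the 20% threshold by 9.0812 percentage points.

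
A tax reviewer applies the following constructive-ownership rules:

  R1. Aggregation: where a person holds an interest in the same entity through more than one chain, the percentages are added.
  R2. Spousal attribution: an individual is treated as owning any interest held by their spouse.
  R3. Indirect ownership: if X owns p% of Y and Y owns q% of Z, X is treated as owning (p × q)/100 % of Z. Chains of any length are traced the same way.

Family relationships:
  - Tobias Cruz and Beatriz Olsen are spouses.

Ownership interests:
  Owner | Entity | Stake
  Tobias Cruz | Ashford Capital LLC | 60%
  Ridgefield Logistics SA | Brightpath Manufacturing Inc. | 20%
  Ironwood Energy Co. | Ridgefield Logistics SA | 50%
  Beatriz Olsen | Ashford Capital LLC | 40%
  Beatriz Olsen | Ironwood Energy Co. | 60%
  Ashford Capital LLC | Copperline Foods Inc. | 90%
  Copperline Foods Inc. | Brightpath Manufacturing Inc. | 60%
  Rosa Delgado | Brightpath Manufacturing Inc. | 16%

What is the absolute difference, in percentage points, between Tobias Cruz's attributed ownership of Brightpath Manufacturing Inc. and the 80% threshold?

By spousal attribution (R2), Tobias Cruz is treated as also owning Beatriz Olsen's interest in Ashford Capital LLC, giving 60% + 40% = 100%.
By spousal attribution (R2), Tobias Cruz is treated as owning Beatriz Olsen's 60% interest in Ironwood Energy Co.
Chain via Ashford Capital LLC → Copperline Foods Inc. (R3): 100% × 90% × 60% = 54% of Brightpath Manufacturing Inc.
Chain via Ironwood Energy Co. → Ridgefield Logistics SA (R3): 60% × 50% × 20% = 6% of Brightpath Manufacturing Inc.
Aggregating (R1): 54% + 6% = 60%.
60% falls short of the 80% threshold by 20 percentage points.

20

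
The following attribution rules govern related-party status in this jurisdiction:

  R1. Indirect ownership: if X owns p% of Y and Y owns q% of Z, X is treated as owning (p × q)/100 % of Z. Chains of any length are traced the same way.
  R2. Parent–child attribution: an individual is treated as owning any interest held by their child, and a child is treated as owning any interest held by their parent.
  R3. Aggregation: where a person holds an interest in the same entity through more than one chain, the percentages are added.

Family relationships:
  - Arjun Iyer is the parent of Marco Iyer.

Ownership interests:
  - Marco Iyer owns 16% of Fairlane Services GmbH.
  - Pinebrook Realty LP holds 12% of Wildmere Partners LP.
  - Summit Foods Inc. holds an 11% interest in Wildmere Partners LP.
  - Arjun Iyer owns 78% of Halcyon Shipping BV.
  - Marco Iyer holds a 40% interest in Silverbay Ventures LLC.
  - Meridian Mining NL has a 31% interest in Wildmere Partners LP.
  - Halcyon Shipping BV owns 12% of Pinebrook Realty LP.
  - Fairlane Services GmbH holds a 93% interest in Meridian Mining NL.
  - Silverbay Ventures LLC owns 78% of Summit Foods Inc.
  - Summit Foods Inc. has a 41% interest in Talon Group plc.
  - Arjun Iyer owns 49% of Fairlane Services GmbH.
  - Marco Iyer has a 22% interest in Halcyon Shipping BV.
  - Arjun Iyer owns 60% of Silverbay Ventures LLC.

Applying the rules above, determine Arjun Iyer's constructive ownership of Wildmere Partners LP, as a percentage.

28.7595%

By parent–child attribution (R2), Arjun Iyer is treated as also owning Marco Iyer's interest in Halcyon Shipping BV, giving 78% + 22% = 100%.
By parent–child attribution (R2), Arjun Iyer is treated as also owning Marco Iyer's interest in Fairlane Services GmbH, giving 49% + 16% = 65%.
By parent–child attribution (R2), Arjun Iyer is treated as also owning Marco Iyer's interest in Silverbay Ventures LLC, giving 60% + 40% = 100%.
Chain via Halcyon Shipping BV → Pinebrook Realty LP (R1): 100% × 12% × 12% = 1.44% of Wildmere Partners LP.
Chain via Fairlane Services GmbH → Meridian Mining NL (R1): 65% × 93% × 31% = 18.7395% of Wildmere Partners LP.
Chain via Silverbay Ventures LLC → Summit Foods Inc. (R1): 100% × 78% × 11% = 8.58% of Wildmere Partners LP.
Aggregating (R3): 1.44% + 18.7395% + 8.58% = 28.7595%.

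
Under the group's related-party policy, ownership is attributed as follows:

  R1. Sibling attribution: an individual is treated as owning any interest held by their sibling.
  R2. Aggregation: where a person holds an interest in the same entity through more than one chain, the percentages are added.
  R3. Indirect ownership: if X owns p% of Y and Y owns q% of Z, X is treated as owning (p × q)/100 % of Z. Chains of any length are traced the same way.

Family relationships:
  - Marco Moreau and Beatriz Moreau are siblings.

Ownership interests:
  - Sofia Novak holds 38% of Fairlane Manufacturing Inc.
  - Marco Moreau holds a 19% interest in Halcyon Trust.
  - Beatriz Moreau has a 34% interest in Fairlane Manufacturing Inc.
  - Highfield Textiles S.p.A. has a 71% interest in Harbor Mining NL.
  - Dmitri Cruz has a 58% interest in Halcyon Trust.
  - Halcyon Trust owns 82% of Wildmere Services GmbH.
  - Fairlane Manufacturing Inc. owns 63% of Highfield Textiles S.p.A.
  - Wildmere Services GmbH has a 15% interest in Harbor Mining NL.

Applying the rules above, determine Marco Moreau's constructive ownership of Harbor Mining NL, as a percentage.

By sibling attribution (R1), Marco Moreau is treated as owning Beatriz Moreau's 34% interest in Fairlane Manufacturing Inc.
Chain via Halcyon Trust → Wildmere Services GmbH (R3): 19% × 82% × 15% = 2.337% of Harbor Mining NL.
Chain via Fairlane Manufacturing Inc. → Highfield Textiles S.p.A. (R3): 34% × 63% × 71% = 15.2082% of Harbor Mining NL.
Aggregating (R2): 2.337% + 15.2082% = 17.5452%.

17.5452%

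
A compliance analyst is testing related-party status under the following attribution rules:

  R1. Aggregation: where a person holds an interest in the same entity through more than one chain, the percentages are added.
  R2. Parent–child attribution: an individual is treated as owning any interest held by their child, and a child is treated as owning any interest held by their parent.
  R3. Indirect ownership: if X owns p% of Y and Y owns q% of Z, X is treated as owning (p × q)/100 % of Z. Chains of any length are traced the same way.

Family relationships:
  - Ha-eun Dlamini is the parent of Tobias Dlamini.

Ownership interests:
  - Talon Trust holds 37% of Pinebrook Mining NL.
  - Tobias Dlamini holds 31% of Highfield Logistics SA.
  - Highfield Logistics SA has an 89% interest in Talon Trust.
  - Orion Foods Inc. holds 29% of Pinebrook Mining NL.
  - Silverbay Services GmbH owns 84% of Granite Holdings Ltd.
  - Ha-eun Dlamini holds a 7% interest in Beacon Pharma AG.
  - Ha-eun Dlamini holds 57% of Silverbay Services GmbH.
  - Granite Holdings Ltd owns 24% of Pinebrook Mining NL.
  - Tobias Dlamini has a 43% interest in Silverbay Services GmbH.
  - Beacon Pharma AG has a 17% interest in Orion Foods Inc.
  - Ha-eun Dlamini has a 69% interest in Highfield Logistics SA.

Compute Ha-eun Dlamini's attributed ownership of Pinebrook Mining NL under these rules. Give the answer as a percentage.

By parent–child attribution (R2), Ha-eun Dlamini is treated as also owning Tobias Dlamini's interest in Highfield Logistics SA, giving 69% + 31% = 100%.
By parent–child attribution (R2), Ha-eun Dlamini is treated as also owning Tobias Dlamini's interest in Silverbay Services GmbH, giving 57% + 43% = 100%.
Chain via Highfield Logistics SA → Talon Trust (R3): 100% × 89% × 37% = 32.93% of Pinebrook Mining NL.
Chain via Beacon Pharma AG → Orion Foods Inc. (R3): 7% × 17% × 29% = 0.3451% of Pinebrook Mining NL.
Chain via Silverbay Services GmbH → Granite Holdings Ltd (R3): 100% × 84% × 24% = 20.16% of Pinebrook Mining NL.
Aggregating (R1): 32.93% + 0.3451% + 20.16% = 53.4351%.

53.4351%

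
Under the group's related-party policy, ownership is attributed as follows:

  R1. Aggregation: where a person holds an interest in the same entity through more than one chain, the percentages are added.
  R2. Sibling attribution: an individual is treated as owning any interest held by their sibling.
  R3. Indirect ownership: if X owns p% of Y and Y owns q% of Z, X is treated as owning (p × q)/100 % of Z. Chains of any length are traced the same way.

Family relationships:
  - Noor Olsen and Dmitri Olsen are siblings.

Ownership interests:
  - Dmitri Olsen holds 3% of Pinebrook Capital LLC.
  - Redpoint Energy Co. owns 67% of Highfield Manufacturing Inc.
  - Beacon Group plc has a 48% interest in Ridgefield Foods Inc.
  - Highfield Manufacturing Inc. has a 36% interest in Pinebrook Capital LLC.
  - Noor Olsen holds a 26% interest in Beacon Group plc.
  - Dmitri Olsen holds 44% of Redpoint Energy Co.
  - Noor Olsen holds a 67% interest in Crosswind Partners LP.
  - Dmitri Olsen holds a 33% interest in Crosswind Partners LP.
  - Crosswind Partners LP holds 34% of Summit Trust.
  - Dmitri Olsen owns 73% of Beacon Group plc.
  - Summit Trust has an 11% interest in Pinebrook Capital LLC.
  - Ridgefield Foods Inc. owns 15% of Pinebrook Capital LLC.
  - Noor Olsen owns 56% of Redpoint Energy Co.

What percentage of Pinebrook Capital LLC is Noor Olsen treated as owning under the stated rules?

By sibling attribution (R2), Noor Olsen is treated as also owning Dmitri Olsen's interest in Crosswind Partners LP, giving 67% + 33% = 100%.
By sibling attribution (R2), Noor Olsen is treated as also owning Dmitri Olsen's interest in Redpoint Energy Co, giving 56% + 44% = 100%.
By sibling attribution (R2), Noor Olsen is treated as also owning Dmitri Olsen's interest in Beacon Group plc, giving 26% + 73% = 99%.
By sibling attribution (R2), Noor Olsen is treated as owning Dmitri Olsen's 3% interest in Pinebrook Capital LLC.
Chain via Crosswind Partners LP → Summit Trust (R3): 100% × 34% × 11% = 3.74% of Pinebrook Capital LLC.
Chain via Redpoint Energy Co. → Highfield Manufacturing Inc. (R3): 100% × 67% × 36% = 24.12% of Pinebrook Capital LLC.
Chain via Beacon Group plc → Ridgefield Foods Inc. (R3): 99% × 48% × 15% = 7.128% of Pinebrook Capital LLC.
Direct interest in Pinebrook Capital LLC: 3%.
Aggregating (R1): 3.74% + 24.12% + 7.128% + 3% = 37.988%.

37.988%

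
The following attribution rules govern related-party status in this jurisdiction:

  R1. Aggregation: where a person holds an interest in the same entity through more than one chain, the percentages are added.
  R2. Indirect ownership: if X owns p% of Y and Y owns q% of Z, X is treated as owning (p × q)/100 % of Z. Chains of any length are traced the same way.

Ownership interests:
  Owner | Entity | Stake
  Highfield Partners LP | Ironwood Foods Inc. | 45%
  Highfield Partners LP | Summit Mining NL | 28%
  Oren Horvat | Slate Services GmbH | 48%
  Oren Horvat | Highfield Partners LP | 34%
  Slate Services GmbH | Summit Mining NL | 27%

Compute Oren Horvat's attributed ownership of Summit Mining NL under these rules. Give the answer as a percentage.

Chain via Slate Services GmbH (R2): 48% × 27% = 12.96% of Summit Mining NL.
Chain via Highfield Partners LP (R2): 34% × 28% = 9.52% of Summit Mining NL.
Aggregating (R1): 12.96% + 9.52% = 22.48%.

22.48%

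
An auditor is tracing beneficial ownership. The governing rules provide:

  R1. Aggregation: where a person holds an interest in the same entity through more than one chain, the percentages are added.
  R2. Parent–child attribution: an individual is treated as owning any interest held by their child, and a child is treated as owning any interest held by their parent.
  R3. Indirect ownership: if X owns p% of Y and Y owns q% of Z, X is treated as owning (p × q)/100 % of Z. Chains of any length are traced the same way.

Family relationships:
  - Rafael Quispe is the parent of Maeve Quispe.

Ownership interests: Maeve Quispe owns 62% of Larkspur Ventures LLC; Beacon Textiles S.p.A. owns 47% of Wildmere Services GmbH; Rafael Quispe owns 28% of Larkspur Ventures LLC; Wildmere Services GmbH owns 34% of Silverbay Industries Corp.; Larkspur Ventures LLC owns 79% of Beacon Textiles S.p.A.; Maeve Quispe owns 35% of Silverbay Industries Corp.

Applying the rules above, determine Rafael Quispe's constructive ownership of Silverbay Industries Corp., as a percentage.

46.36178%

By parent–child attribution (R2), Rafael Quispe is treated as also owning Maeve Quispe's interest in Larkspur Ventures LLC, giving 28% + 62% = 90%.
By parent–child attribution (R2), Rafael Quispe is treated as owning Maeve Quispe's 35% interest in Silverbay Industries Corp.
Chain via Larkspur Ventures LLC → Beacon Textiles S.p.A. → Wildmere Services GmbH (R3): 90% × 79% × 47% × 34% = 11.36178% of Silverbay Industries Corp.
Direct interest in Silverbay Industries Corp: 35%.
Aggregating (R1): 11.36178% + 35% = 46.36178%.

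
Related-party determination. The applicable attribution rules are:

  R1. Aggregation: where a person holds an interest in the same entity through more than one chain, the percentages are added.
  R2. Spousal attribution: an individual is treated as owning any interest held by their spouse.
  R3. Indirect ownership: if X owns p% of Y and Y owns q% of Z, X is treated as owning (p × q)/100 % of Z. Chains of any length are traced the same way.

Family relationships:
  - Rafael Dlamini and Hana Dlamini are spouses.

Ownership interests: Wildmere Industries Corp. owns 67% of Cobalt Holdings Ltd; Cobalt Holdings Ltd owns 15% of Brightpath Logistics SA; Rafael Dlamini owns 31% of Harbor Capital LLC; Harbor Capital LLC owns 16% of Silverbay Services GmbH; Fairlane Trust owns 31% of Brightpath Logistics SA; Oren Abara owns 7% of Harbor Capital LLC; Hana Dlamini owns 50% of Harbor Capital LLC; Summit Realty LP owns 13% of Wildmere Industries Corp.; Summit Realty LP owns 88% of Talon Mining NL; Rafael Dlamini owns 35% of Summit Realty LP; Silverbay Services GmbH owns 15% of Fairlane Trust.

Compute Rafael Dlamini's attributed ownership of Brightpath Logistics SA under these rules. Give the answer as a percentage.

By spousal attribution (R2), Rafael Dlamini is treated as also owning Hana Dlamini's interest in Harbor Capital LLC, giving 31% + 50% = 81%.
Chain via Summit Realty LP → Wildmere Industries Corp. → Cobalt Holdings Ltd (R3): 35% × 13% × 67% × 15% = 0.457275% of Brightpath Logistics SA.
Chain via Harbor Capital LLC → Silverbay Services GmbH → Fairlane Trust (R3): 81% × 16% × 15% × 31% = 0.60264% of Brightpath Logistics SA.
Aggregating (R1): 0.457275% + 0.60264% = 1.059915%.

1.059915%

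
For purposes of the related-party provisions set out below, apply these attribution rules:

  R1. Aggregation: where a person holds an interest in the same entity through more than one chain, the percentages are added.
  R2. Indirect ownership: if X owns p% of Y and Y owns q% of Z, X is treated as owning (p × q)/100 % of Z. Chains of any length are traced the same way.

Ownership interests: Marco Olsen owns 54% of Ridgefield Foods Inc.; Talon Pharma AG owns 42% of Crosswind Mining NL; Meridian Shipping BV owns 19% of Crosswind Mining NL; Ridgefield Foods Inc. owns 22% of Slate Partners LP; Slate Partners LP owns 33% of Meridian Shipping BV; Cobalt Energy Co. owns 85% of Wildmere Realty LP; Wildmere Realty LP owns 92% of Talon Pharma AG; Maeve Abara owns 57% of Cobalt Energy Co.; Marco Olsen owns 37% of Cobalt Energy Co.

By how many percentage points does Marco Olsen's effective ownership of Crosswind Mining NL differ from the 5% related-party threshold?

7.897156

Chain via Cobalt Energy Co. → Wildmere Realty LP → Talon Pharma AG (R2): 37% × 85% × 92% × 42% = 12.15228% of Crosswind Mining NL.
Chain via Ridgefield Foods Inc. → Slate Partners LP → Meridian Shipping BV (R2): 54% × 22% × 33% × 19% = 0.744876% of Crosswind Mining NL.
Aggregating (R1): 12.15228% + 0.744876% = 12.897156%.
12.897156% exceeds the 5% threshold by 7.897156 percentage points.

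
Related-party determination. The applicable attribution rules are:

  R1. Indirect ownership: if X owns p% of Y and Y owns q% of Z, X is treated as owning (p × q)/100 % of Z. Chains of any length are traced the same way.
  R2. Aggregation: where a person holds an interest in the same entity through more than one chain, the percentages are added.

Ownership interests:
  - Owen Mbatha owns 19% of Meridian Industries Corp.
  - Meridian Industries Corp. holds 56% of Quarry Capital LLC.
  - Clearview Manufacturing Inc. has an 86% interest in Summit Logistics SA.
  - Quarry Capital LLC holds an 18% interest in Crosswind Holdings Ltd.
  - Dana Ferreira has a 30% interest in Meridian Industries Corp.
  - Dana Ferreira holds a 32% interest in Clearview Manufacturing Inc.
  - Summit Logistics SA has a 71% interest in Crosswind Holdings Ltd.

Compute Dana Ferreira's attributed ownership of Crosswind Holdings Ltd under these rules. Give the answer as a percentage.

22.5632%

Chain via Clearview Manufacturing Inc. → Summit Logistics SA (R1): 32% × 86% × 71% = 19.5392% of Crosswind Holdings Ltd.
Chain via Meridian Industries Corp. → Quarry Capital LLC (R1): 30% × 56% × 18% = 3.024% of Crosswind Holdings Ltd.
Aggregating (R2): 19.5392% + 3.024% = 22.5632%.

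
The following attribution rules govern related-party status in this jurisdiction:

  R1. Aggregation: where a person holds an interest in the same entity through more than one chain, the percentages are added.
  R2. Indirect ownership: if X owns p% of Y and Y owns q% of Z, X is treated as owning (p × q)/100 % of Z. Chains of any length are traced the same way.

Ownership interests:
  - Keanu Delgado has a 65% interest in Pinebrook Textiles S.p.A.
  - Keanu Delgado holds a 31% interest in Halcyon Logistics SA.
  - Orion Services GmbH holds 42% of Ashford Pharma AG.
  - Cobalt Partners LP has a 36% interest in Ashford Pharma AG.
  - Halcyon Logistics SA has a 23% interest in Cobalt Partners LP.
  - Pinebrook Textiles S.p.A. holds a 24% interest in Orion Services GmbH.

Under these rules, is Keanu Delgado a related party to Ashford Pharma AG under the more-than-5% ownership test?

Yes

Chain via Pinebrook Textiles S.p.A. → Orion Services GmbH (R2): 65% × 24% × 42% = 6.552% of Ashford Pharma AG.
Chain via Halcyon Logistics SA → Cobalt Partners LP (R2): 31% × 23% × 36% = 2.5668% of Ashford Pharma AG.
Aggregating (R1): 6.552% + 2.5668% = 9.1188%.
9.1188% exceeds the 5% threshold, so Keanu is a related party to Ashford Pharma AG.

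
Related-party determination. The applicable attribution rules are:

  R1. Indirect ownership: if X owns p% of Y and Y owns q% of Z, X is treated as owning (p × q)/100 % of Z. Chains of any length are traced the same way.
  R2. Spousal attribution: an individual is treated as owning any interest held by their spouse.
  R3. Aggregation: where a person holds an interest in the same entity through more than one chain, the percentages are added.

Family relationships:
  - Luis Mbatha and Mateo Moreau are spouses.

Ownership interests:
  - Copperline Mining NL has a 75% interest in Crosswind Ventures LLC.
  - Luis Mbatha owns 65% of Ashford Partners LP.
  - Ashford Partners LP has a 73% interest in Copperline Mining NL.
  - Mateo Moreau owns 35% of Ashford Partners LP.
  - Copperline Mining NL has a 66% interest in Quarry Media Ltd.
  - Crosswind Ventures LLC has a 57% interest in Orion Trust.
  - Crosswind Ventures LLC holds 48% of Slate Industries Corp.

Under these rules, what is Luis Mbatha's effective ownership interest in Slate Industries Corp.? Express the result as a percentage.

26.28%

By spousal attribution (R2), Luis Mbatha is treated as also owning Mateo Moreau's interest in Ashford Partners LP, giving 65% + 35% = 100%.
Chain via Ashford Partners LP → Copperline Mining NL → Crosswind Ventures LLC (R1): 100% × 73% × 75% × 48% = 26.28% of Slate Industries Corp.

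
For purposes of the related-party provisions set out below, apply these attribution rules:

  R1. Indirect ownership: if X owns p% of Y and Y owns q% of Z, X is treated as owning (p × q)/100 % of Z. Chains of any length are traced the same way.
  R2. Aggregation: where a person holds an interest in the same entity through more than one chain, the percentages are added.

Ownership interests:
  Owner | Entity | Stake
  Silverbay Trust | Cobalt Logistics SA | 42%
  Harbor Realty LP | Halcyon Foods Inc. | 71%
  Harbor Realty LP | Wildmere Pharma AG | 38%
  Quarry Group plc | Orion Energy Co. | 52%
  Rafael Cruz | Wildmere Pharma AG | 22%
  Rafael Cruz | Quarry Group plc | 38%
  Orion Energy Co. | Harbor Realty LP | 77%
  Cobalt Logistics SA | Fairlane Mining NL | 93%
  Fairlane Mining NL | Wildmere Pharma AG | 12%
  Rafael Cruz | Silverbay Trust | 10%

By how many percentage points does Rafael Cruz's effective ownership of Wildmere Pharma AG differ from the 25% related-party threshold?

Chain via Quarry Group plc → Orion Energy Co. → Harbor Realty LP (R1): 38% × 52% × 77% × 38% = 5.781776% of Wildmere Pharma AG.
Chain via Silverbay Trust → Cobalt Logistics SA → Fairlane Mining NL (R1): 10% × 42% × 93% × 12% = 0.46872% of Wildmere Pharma AG.
Direct interest in Wildmere Pharma AG: 22%.
Aggregating (R2): 5.781776% + 0.46872% + 22% = 28.250496%.
28.250496% exceeds the 25% threshold by 3.250496 percentage points.

3.250496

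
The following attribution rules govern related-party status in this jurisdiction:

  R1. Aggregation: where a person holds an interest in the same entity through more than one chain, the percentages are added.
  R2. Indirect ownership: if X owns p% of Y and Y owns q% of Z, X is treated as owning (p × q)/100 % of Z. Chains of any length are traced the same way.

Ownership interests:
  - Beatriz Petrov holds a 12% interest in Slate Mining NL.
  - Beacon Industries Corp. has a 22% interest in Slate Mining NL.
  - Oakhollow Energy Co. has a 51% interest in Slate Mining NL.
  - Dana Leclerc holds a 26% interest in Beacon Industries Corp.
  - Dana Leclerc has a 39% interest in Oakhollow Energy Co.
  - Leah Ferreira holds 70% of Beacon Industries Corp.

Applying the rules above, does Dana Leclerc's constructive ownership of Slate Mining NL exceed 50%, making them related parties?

No

Chain via Beacon Industries Corp. (R2): 26% × 22% = 5.72% of Slate Mining NL.
Chain via Oakhollow Energy Co. (R2): 39% × 51% = 19.89% of Slate Mining NL.
Aggregating (R1): 5.72% + 19.89% = 25.61%.
25.61% does not exceed the 50% threshold, so Dana is not a related party to Slate Mining NL.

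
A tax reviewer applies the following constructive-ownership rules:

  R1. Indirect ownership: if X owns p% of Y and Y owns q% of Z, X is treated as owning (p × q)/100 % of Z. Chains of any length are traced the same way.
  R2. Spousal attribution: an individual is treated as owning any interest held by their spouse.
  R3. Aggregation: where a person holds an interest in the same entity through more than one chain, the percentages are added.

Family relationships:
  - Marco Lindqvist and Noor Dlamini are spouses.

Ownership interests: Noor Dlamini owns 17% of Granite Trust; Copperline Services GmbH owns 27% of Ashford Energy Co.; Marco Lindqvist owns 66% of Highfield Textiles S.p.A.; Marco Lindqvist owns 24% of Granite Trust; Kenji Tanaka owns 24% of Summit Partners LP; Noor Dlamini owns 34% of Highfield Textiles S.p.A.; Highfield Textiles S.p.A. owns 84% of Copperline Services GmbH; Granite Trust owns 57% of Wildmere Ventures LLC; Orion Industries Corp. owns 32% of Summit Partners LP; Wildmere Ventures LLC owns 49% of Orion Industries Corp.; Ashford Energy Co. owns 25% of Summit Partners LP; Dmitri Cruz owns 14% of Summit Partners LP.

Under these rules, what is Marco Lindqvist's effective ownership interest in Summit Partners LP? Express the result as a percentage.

By spousal attribution (R2), Marco Lindqvist is treated as also owning Noor Dlamini's interest in Granite Trust, giving 24% + 17% = 41%.
By spousal attribution (R2), Marco Lindqvist is treated as also owning Noor Dlamini's interest in Highfield Textiles S.p.A, giving 66% + 34% = 100%.
Chain via Granite Trust → Wildmere Ventures LLC → Orion Industries Corp. (R1): 41% × 57% × 49% × 32% = 3.664416% of Summit Partners LP.
Chain via Highfield Textiles S.p.A. → Copperline Services GmbH → Ashford Energy Co. (R1): 100% × 84% × 27% × 25% = 5.67% of Summit Partners LP.
Aggregating (R3): 3.664416% + 5.67% = 9.334416%.

9.334416%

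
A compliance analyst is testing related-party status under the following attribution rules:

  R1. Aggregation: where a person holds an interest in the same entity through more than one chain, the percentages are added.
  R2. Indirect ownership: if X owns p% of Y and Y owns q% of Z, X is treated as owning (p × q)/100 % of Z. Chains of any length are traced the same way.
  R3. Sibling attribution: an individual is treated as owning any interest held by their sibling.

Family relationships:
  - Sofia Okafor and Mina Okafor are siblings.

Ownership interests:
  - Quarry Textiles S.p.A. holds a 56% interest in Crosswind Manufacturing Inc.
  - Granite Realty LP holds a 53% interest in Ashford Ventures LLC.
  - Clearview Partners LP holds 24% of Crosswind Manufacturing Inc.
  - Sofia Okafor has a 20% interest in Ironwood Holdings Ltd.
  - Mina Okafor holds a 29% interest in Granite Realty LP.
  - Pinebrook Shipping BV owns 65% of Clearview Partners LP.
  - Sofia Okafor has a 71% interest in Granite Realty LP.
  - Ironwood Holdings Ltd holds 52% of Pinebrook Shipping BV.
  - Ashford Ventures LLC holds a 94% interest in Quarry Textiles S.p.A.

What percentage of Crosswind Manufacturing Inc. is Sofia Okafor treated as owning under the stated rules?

By sibling attribution (R3), Sofia Okafor is treated as also owning Mina Okafor's interest in Granite Realty LP, giving 71% + 29% = 100%.
Chain via Granite Realty LP → Ashford Ventures LLC → Quarry Textiles S.p.A. (R2): 100% × 53% × 94% × 56% = 27.8992% of Crosswind Manufacturing Inc.
Chain via Ironwood Holdings Ltd → Pinebrook Shipping BV → Clearview Partners LP (R2): 20% × 52% × 65% × 24% = 1.6224% of Crosswind Manufacturing Inc.
Aggregating (R1): 27.8992% + 1.6224% = 29.5216%.

29.5216%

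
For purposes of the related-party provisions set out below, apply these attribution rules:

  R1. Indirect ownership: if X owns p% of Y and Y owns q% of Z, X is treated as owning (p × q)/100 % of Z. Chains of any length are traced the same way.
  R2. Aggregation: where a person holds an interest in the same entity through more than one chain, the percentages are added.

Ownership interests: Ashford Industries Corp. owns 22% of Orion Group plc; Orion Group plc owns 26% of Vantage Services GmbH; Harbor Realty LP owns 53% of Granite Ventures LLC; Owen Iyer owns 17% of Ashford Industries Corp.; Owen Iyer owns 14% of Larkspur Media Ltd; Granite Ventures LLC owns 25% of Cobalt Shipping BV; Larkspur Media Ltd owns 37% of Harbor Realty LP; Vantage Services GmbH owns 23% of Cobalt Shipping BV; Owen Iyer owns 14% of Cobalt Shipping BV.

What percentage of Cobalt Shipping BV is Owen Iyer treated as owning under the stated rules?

Chain via Ashford Industries Corp. → Orion Group plc → Vantage Services GmbH (R1): 17% × 22% × 26% × 23% = 0.223652% of Cobalt Shipping BV.
Chain via Larkspur Media Ltd → Harbor Realty LP → Granite Ventures LLC (R1): 14% × 37% × 53% × 25% = 0.68635% of Cobalt Shipping BV.
Direct interest in Cobalt Shipping BV: 14%.
Aggregating (R2): 0.223652% + 0.68635% + 14% = 14.910002%.

14.910002%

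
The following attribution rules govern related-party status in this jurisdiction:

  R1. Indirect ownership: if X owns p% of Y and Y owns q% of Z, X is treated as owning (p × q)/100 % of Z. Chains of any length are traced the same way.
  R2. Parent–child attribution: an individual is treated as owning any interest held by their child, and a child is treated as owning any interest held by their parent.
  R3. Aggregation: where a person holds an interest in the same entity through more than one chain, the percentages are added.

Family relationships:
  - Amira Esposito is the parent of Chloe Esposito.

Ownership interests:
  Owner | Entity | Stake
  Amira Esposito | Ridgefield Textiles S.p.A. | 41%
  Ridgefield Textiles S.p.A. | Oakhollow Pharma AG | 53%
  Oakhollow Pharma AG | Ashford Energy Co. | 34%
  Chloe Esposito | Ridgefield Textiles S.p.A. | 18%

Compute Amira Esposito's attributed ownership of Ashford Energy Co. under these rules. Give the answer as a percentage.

By parent–child attribution (R2), Amira Esposito is treated as also owning Chloe Esposito's interest in Ridgefield Textiles S.p.A, giving 41% + 18% = 59%.
Chain via Ridgefield Textiles S.p.A. → Oakhollow Pharma AG (R1): 59% × 53% × 34% = 10.6318% of Ashford Energy Co.

10.6318%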